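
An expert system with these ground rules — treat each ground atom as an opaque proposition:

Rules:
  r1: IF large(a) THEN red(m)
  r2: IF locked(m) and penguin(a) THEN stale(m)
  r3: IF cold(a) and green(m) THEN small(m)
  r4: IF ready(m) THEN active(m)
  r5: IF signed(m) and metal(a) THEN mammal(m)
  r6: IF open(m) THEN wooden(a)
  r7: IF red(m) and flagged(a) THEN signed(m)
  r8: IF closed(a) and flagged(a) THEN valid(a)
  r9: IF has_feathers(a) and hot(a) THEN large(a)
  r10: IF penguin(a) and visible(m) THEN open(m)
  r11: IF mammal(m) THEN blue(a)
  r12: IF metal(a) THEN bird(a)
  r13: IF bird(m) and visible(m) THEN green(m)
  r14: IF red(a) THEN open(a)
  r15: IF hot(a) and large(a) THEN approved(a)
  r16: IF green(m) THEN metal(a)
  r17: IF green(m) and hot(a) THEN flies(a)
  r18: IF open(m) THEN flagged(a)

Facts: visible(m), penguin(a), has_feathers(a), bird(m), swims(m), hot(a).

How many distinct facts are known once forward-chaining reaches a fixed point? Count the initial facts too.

Round 1 fires r9, r10, r13, giving large(a), open(m), green(m).
Round 2 fires r1, r6, r15, r16, r17, r18, giving red(m), wooden(a), approved(a), metal(a), flies(a), flagged(a).
Round 3 fires r7, r12, giving signed(m), bird(a).
Round 4 fires r5, giving mammal(m).
Round 5 fires r11, giving blue(a).
Closure: {approved(a), bird(a), bird(m), blue(a), flagged(a), flies(a), green(m), has_feathers(a), hot(a), large(a), mammal(m), metal(a), open(m), penguin(a), red(m), signed(m), swims(m), visible(m), wooden(a)} — 19 facts.

19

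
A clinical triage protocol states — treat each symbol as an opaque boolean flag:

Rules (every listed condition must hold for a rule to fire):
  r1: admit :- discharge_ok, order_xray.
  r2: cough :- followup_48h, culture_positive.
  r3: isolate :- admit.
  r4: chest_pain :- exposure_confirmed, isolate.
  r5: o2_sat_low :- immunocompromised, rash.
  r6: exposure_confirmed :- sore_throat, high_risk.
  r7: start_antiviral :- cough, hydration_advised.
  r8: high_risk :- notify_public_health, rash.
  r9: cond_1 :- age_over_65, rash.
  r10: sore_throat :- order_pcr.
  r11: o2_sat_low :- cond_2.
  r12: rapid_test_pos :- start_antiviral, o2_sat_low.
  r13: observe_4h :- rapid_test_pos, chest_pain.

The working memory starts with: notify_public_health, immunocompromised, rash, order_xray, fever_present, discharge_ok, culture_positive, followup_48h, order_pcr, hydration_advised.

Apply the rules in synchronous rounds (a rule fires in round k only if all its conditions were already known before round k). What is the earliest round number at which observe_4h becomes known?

4

[1] r1 [admit :- discharge_ok, order_xray.]; r2 [cough :- followup_48h, culture_positive.]; r5 [o2_sat_low :- immunocompromised, rash.]; r8 [high_risk :- notify_public_health, rash.]; r10 [sore_throat :- order_pcr.]. ⇒ new: admit, cough, o2_sat_low, high_risk, sore_throat.
[2] r3 [isolate :- admit.]; r6 [exposure_confirmed :- sore_throat, high_risk.]; r7 [start_antiviral :- cough, hydration_advised.]. ⇒ new: isolate, exposure_confirmed, start_antiviral.
[3] r4 [chest_pain :- exposure_confirmed, isolate.]; r12 [rapid_test_pos :- start_antiviral, o2_sat_low.]. ⇒ new: chest_pain, rapid_test_pos.
[4] r13 [observe_4h :- rapid_test_pos, chest_pain.]. ⇒ new: observe_4h.
observe_4h first appears in round 4.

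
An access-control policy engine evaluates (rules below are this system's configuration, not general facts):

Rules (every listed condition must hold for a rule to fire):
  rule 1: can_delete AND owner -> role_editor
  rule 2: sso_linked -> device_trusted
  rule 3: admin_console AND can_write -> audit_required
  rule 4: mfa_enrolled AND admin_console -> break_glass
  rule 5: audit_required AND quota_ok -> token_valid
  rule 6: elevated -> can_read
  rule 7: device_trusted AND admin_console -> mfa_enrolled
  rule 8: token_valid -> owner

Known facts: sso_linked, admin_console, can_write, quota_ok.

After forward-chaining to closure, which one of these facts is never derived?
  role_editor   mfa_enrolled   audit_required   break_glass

Round 1: rule 2 [sso_linked -> device_trusted]; rule 3 [admin_console AND can_write -> audit_required]. Adds device_trusted, audit_required.
Round 2: rule 5 [audit_required AND quota_ok -> token_valid]; rule 7 [device_trusted AND admin_console -> mfa_enrolled]. Adds token_valid, mfa_enrolled.
Round 3: rule 4 [mfa_enrolled AND admin_console -> break_glass]; rule 8 [token_valid -> owner]. Adds break_glass, owner.
Derived: audit_required (round 1), break_glass (round 3), mfa_enrolled (round 2). role_editor never appears in any round.

role_editor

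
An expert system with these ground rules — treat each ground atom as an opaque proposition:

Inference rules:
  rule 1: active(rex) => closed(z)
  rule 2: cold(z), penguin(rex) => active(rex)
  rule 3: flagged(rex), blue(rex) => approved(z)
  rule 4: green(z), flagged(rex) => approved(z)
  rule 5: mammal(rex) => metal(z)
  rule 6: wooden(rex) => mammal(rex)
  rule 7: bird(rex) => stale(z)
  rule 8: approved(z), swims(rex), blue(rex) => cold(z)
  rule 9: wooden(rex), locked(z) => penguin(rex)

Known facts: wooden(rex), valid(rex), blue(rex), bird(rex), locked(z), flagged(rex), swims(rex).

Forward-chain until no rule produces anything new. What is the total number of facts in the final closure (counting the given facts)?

[1] rule 3 [flagged(rex), blue(rex) => approved(z)]; rule 6 [wooden(rex) => mammal(rex)]; rule 7 [bird(rex) => stale(z)]; rule 9 [wooden(rex), locked(z) => penguin(rex)]. ⇒ new: approved(z), mammal(rex), stale(z), penguin(rex).
[2] rule 5 [mammal(rex) => metal(z)]; rule 8 [approved(z), swims(rex), blue(rex) => cold(z)]. ⇒ new: metal(z), cold(z).
[3] rule 2 [cold(z), penguin(rex) => active(rex)]. ⇒ new: active(rex).
[4] rule 1 [active(rex) => closed(z)]. ⇒ new: closed(z).
Closure: {active(rex), approved(z), bird(rex), blue(rex), closed(z), cold(z), flagged(rex), locked(z), mammal(rex), metal(z), penguin(rex), stale(z), swims(rex), valid(rex), wooden(rex)} — 15 facts.

15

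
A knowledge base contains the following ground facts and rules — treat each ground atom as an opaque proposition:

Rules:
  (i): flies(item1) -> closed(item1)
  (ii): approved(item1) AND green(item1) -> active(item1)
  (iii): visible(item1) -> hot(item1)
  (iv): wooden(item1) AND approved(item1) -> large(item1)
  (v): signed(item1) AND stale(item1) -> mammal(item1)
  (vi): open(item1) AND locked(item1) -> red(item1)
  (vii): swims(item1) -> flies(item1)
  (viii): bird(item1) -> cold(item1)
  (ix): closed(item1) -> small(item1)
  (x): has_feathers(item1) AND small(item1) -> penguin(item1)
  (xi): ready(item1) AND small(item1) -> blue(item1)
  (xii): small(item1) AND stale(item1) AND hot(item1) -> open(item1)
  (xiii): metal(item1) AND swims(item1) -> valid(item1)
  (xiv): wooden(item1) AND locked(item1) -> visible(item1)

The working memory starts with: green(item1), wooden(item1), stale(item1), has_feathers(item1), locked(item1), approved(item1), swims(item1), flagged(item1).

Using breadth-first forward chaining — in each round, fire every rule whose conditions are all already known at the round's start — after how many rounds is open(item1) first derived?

4

Round 1 — (ii), (iv), (vii), (xiv), derive active(item1), large(item1), flies(item1), visible(item1).
Round 2 — (i), (iii), derive closed(item1), hot(item1).
Round 3 — (ix), derive small(item1).
Round 4 — (x), (xii), derive penguin(item1), open(item1).
open(item1) first appears in round 4.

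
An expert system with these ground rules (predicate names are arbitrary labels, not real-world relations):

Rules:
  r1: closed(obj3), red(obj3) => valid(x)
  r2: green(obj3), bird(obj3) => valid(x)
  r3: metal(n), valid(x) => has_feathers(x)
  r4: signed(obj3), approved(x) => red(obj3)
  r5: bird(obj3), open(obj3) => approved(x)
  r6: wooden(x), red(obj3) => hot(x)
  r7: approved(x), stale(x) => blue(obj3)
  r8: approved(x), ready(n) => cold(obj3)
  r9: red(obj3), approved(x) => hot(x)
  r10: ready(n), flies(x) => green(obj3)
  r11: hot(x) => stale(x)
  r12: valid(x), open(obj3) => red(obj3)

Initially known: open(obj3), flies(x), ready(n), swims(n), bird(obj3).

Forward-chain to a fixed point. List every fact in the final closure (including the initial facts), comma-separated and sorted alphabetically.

Round 1 — r5, r10, derive approved(x), green(obj3).
Round 2 — r2, r8, derive valid(x), cold(obj3).
Round 3 — r12, derive red(obj3).
Round 4 — r9, derive hot(x).
Round 5 — r11, derive stale(x).
Round 6 — r7, derive blue(obj3).

approved(x), bird(obj3), blue(obj3), cold(obj3), flies(x), green(obj3), hot(x), open(obj3), ready(n), red(obj3), stale(x), swims(n), valid(x)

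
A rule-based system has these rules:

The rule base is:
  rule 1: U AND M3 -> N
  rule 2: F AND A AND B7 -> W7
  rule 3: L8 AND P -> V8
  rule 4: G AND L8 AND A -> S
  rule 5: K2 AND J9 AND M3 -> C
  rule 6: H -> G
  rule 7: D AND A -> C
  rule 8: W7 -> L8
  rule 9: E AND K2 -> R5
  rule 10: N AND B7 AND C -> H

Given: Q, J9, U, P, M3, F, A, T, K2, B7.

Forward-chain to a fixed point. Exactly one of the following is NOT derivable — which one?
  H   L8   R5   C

R5

Round 1: rule 1 [U AND M3 -> N]; rule 2 [F AND A AND B7 -> W7]; rule 5 [K2 AND J9 AND M3 -> C]. New: N, W7, C.
Round 2: rule 8 [W7 -> L8]; rule 10 [N AND B7 AND C -> H]. New: L8, H.
Round 3: rule 3 [L8 AND P -> V8]; rule 6 [H -> G]. New: V8, G.
Round 4: rule 4 [G AND L8 AND A -> S]. New: S.
Derived: H (round 2), C (round 1), L8 (round 2). R5 never appears in any round.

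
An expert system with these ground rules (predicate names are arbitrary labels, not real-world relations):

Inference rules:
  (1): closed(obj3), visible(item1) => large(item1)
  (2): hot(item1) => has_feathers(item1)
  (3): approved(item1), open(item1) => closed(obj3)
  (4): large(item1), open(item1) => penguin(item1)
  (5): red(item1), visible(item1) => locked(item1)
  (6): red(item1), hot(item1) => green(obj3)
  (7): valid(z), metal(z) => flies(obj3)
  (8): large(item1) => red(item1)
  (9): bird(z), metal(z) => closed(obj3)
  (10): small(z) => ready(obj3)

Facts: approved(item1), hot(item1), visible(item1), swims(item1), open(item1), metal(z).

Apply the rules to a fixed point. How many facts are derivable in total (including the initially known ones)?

13

Round 1 — (2), (3), derive has_feathers(item1), closed(obj3).
Round 2 — (1), derive large(item1).
Round 3 — (4), (8), derive penguin(item1), red(item1).
Round 4 — (5), (6), derive locked(item1), green(obj3).
Closure: {approved(item1), closed(obj3), green(obj3), has_feathers(item1), hot(item1), large(item1), locked(item1), metal(z), open(item1), penguin(item1), red(item1), swims(item1), visible(item1)} — 13 facts.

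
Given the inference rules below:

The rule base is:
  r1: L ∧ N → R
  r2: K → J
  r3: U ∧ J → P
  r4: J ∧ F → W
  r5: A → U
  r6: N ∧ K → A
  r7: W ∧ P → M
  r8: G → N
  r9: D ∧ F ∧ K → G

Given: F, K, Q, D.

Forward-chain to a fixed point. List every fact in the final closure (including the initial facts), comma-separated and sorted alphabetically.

A, D, F, G, J, K, M, N, P, Q, U, W

[1] r2 [K → J]; r9 [D ∧ F ∧ K → G]. ⇒ new: J, G.
[2] r4 [J ∧ F → W]; r8 [G → N]. ⇒ new: W, N.
[3] r6 [N ∧ K → A]. ⇒ new: A.
[4] r5 [A → U]. ⇒ new: U.
[5] r3 [U ∧ J → P]. ⇒ new: P.
[6] r7 [W ∧ P → M]. ⇒ new: M.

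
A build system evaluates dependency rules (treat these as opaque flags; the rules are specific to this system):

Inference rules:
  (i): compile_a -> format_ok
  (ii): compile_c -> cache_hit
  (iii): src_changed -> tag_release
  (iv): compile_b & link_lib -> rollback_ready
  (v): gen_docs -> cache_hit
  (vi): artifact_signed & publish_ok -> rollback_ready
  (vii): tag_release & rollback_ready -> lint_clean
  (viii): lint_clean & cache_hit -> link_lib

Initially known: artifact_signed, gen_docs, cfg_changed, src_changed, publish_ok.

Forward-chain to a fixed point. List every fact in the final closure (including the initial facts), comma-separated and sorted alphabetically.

Round 1: (iii) [src_changed -> tag_release]; (v) [gen_docs -> cache_hit]; (vi) [artifact_signed & publish_ok -> rollback_ready]. Adds tag_release, cache_hit, rollback_ready.
Round 2: (vii) [tag_release & rollback_ready -> lint_clean]. Adds lint_clean.
Round 3: (viii) [lint_clean & cache_hit -> link_lib]. Adds link_lib.

artifact_signed, cache_hit, cfg_changed, gen_docs, link_lib, lint_clean, publish_ok, rollback_ready, src_changed, tag_release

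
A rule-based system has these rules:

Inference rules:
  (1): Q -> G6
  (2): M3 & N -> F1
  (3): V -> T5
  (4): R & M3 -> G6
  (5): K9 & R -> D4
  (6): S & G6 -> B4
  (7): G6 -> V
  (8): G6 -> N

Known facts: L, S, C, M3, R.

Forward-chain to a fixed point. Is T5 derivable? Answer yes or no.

yes

Round 1: (4) [R & M3 -> G6]. New: G6.
Round 2: (6) [S & G6 -> B4]; (7) [G6 -> V]; (8) [G6 -> N]. New: B4, V, N.
Round 3: (2) [M3 & N -> F1]; (3) [V -> T5]. New: F1, T5.
T5 appears in round 3, so it is derivable.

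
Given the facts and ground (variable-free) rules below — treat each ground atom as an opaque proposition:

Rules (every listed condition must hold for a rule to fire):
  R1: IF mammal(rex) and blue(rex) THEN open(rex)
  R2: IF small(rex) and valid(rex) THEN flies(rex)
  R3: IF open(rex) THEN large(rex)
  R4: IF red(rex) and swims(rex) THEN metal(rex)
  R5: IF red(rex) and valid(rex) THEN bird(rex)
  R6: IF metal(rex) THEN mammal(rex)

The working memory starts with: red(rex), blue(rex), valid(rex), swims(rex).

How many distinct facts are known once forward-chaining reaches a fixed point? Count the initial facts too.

9

[1] R4 [IF red(rex) and swims(rex) THEN metal(rex)]; R5 [IF red(rex) and valid(rex) THEN bird(rex)]. ⇒ new: metal(rex), bird(rex).
[2] R6 [IF metal(rex) THEN mammal(rex)]. ⇒ new: mammal(rex).
[3] R1 [IF mammal(rex) and blue(rex) THEN open(rex)]. ⇒ new: open(rex).
[4] R3 [IF open(rex) THEN large(rex)]. ⇒ new: large(rex).
Closure: {bird(rex), blue(rex), large(rex), mammal(rex), metal(rex), open(rex), red(rex), swims(rex), valid(rex)} — 9 facts.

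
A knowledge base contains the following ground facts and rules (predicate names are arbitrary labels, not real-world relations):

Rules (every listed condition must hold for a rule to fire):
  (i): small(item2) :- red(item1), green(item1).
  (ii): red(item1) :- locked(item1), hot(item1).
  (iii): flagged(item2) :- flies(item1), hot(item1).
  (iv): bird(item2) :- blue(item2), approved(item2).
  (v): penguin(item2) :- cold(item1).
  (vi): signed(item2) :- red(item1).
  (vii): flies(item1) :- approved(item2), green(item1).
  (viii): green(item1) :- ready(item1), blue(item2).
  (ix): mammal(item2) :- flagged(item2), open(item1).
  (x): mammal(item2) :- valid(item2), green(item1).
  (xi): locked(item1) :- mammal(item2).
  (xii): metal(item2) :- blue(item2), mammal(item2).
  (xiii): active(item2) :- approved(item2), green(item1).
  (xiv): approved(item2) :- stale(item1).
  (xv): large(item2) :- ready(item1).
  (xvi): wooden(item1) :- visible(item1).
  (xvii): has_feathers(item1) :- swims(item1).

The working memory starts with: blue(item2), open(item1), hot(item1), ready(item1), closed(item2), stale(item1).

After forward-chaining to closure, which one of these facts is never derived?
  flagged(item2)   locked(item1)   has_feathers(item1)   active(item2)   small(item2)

Round 1: (viii) [green(item1) :- ready(item1), blue(item2).]; (xiv) [approved(item2) :- stale(item1).]; (xv) [large(item2) :- ready(item1).]. New: green(item1), approved(item2), large(item2).
Round 2: (iv) [bird(item2) :- blue(item2), approved(item2).]; (vii) [flies(item1) :- approved(item2), green(item1).]; (xiii) [active(item2) :- approved(item2), green(item1).]. New: bird(item2), flies(item1), active(item2).
Round 3: (iii) [flagged(item2) :- flies(item1), hot(item1).]. New: flagged(item2).
Round 4: (ix) [mammal(item2) :- flagged(item2), open(item1).]. New: mammal(item2).
Round 5: (xi) [locked(item1) :- mammal(item2).]; (xii) [metal(item2) :- blue(item2), mammal(item2).]. New: locked(item1), metal(item2).
Round 6: (ii) [red(item1) :- locked(item1), hot(item1).]. New: red(item1).
Round 7: (i) [small(item2) :- red(item1), green(item1).]; (vi) [signed(item2) :- red(item1).]. New: small(item2), signed(item2).
Derived: flagged(item2) (round 3), locked(item1) (round 5), active(item2) (round 2), small(item2) (round 7). has_feathers(item1) never appears in any round.

has_feathers(item1)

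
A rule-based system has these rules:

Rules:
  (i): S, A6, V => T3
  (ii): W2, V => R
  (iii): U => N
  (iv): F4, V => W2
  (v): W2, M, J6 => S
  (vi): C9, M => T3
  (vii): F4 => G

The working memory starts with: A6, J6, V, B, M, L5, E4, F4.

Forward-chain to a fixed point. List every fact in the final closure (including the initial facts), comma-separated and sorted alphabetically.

A6, B, E4, F4, G, J6, L5, M, R, S, T3, V, W2

Round 1: (iv) [F4, V => W2]; (vii) [F4 => G]. New: W2, G.
Round 2: (ii) [W2, V => R]; (v) [W2, M, J6 => S]. New: R, S.
Round 3: (i) [S, A6, V => T3]. New: T3.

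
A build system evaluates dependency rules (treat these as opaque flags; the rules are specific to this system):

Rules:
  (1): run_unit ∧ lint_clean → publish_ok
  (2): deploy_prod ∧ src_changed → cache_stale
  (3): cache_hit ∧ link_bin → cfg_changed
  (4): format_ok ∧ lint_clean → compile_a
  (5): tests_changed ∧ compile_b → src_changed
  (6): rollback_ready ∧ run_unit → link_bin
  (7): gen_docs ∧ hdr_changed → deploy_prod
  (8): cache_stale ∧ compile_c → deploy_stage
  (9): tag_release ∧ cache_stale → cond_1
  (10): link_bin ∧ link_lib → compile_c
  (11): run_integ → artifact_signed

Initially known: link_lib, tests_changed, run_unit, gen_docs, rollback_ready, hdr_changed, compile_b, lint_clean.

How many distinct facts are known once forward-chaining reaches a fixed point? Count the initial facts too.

15

Round 1: (1) [run_unit ∧ lint_clean → publish_ok]; (5) [tests_changed ∧ compile_b → src_changed]; (6) [rollback_ready ∧ run_unit → link_bin]; (7) [gen_docs ∧ hdr_changed → deploy_prod]. Adds publish_ok, src_changed, link_bin, deploy_prod.
Round 2: (2) [deploy_prod ∧ src_changed → cache_stale]; (10) [link_bin ∧ link_lib → compile_c]. Adds cache_stale, compile_c.
Round 3: (8) [cache_stale ∧ compile_c → deploy_stage]. Adds deploy_stage.
Closure: {cache_stale, compile_b, compile_c, deploy_prod, deploy_stage, gen_docs, hdr_changed, link_bin, link_lib, lint_clean, publish_ok, rollback_ready, run_unit, src_changed, tests_changed} — 15 facts.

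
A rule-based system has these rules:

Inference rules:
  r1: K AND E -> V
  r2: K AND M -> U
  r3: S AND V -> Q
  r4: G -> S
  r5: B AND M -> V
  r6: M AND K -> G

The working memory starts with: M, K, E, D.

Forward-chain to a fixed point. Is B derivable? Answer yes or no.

Round 1 — r1, r2, r6, derive V, U, G.
Round 2 — r4, derive S.
Round 3 — r3, derive Q.
Fixed point reached. No rule has B as a consequent, and it is not given.

no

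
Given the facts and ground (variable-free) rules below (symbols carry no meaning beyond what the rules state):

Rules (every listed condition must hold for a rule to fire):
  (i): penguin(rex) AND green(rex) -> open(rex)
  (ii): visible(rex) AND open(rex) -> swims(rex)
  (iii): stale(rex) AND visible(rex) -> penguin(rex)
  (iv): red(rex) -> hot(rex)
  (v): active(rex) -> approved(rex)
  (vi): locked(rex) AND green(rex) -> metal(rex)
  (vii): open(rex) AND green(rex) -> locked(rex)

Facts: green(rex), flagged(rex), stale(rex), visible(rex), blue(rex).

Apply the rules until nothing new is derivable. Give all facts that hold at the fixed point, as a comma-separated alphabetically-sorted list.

[1] (iii) [stale(rex) AND visible(rex) -> penguin(rex)]. ⇒ new: penguin(rex).
[2] (i) [penguin(rex) AND green(rex) -> open(rex)]. ⇒ new: open(rex).
[3] (ii) [visible(rex) AND open(rex) -> swims(rex)]; (vii) [open(rex) AND green(rex) -> locked(rex)]. ⇒ new: swims(rex), locked(rex).
[4] (vi) [locked(rex) AND green(rex) -> metal(rex)]. ⇒ new: metal(rex).

blue(rex), flagged(rex), green(rex), locked(rex), metal(rex), open(rex), penguin(rex), stale(rex), swims(rex), visible(rex)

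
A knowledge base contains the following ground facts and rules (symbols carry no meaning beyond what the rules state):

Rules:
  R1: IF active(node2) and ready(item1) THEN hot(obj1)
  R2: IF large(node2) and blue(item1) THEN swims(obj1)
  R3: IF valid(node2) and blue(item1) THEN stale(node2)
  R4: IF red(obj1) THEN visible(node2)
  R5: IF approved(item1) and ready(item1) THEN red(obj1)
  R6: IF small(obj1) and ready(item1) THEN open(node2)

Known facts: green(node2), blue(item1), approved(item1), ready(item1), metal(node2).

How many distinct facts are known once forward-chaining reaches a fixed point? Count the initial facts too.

7

Round 1: R5 [IF approved(item1) and ready(item1) THEN red(obj1)]. Adds red(obj1).
Round 2: R4 [IF red(obj1) THEN visible(node2)]. Adds visible(node2).
Closure: {approved(item1), blue(item1), green(node2), metal(node2), ready(item1), red(obj1), visible(node2)} — 7 facts.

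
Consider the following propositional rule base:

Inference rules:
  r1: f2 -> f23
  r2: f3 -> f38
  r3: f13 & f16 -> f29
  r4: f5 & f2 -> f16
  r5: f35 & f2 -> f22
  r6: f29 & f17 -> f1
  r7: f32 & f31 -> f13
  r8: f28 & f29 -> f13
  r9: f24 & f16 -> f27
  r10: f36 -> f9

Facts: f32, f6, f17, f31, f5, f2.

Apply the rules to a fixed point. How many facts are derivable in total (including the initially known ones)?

Round 1 fires r1, r4, r7, giving f23, f16, f13.
Round 2 fires r3, giving f29.
Round 3 fires r6, giving f1.
Closure: {f1, f13, f16, f17, f2, f23, f29, f31, f32, f5, f6} — 11 facts.

11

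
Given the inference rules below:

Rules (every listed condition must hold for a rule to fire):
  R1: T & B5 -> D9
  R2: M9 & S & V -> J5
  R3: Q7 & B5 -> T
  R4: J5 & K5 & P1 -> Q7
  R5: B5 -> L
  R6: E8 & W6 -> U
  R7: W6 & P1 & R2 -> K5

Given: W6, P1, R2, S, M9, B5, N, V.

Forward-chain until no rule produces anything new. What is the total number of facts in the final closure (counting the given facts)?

14

Round 1 — R2, R5, R7, derive J5, L, K5.
Round 2 — R4, derive Q7.
Round 3 — R3, derive T.
Round 4 — R1, derive D9.
Closure: {B5, D9, J5, K5, L, M9, N, P1, Q7, R2, S, T, V, W6} — 14 facts.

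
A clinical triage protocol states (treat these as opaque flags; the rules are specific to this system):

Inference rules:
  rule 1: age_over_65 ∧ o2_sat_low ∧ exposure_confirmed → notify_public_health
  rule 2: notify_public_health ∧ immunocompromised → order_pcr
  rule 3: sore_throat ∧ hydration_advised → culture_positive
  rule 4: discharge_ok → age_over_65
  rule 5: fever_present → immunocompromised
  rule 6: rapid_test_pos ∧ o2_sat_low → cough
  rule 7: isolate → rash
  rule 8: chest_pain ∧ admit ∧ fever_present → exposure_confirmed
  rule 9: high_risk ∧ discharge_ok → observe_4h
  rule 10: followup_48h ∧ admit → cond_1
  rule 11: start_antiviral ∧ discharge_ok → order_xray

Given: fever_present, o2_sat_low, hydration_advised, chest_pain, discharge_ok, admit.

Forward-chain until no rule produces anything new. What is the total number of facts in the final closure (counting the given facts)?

Round 1: rule 4 [discharge_ok → age_over_65]; rule 5 [fever_present → immunocompromised]; rule 8 [chest_pain ∧ admit ∧ fever_present → exposure_confirmed]. Adds age_over_65, immunocompromised, exposure_confirmed.
Round 2: rule 1 [age_over_65 ∧ o2_sat_low ∧ exposure_confirmed → notify_public_health]. Adds notify_public_health.
Round 3: rule 2 [notify_public_health ∧ immunocompromised → order_pcr]. Adds order_pcr.
Closure: {admit, age_over_65, chest_pain, discharge_ok, exposure_confirmed, fever_present, hydration_advised, immunocompromised, notify_public_health, o2_sat_low, order_pcr} — 11 facts.

11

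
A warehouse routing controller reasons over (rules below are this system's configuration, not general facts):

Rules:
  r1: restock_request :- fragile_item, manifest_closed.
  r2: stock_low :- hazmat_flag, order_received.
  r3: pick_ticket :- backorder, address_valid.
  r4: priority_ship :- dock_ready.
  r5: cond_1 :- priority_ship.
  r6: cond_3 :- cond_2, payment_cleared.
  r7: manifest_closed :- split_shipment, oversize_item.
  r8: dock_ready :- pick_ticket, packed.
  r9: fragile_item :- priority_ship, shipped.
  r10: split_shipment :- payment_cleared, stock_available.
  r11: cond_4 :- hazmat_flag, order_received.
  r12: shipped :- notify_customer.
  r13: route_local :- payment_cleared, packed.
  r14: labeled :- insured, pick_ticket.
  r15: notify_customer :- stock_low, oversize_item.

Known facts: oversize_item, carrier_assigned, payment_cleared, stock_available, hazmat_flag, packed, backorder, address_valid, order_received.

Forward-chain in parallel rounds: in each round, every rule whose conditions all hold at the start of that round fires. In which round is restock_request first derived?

5

Round 1: r2 [stock_low :- hazmat_flag, order_received.]; r3 [pick_ticket :- backorder, address_valid.]; r10 [split_shipment :- payment_cleared, stock_available.]; r11 [cond_4 :- hazmat_flag, order_received.]; r13 [route_local :- payment_cleared, packed.]. New: stock_low, pick_ticket, split_shipment, cond_4, route_local.
Round 2: r7 [manifest_closed :- split_shipment, oversize_item.]; r8 [dock_ready :- pick_ticket, packed.]; r15 [notify_customer :- stock_low, oversize_item.]. New: manifest_closed, dock_ready, notify_customer.
Round 3: r4 [priority_ship :- dock_ready.]; r12 [shipped :- notify_customer.]. New: priority_ship, shipped.
Round 4: r5 [cond_1 :- priority_ship.]; r9 [fragile_item :- priority_ship, shipped.]. New: cond_1, fragile_item.
Round 5: r1 [restock_request :- fragile_item, manifest_closed.]. New: restock_request.
restock_request first appears in round 5.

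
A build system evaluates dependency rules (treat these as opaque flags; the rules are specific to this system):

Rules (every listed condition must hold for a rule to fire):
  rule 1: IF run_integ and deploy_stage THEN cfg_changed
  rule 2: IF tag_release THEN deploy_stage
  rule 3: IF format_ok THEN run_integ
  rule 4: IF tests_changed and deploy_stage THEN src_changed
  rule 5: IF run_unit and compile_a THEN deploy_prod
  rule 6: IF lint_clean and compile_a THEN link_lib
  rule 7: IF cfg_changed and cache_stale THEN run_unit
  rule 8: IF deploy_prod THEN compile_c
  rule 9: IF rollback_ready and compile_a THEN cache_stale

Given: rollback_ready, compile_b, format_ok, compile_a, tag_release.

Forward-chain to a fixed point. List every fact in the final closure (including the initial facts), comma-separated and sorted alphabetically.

cache_stale, cfg_changed, compile_a, compile_b, compile_c, deploy_prod, deploy_stage, format_ok, rollback_ready, run_integ, run_unit, tag_release

Round 1: rule 2 [IF tag_release THEN deploy_stage]; rule 3 [IF format_ok THEN run_integ]; rule 9 [IF rollback_ready and compile_a THEN cache_stale]. Adds deploy_stage, run_integ, cache_stale.
Round 2: rule 1 [IF run_integ and deploy_stage THEN cfg_changed]. Adds cfg_changed.
Round 3: rule 7 [IF cfg_changed and cache_stale THEN run_unit]. Adds run_unit.
Round 4: rule 5 [IF run_unit and compile_a THEN deploy_prod]. Adds deploy_prod.
Round 5: rule 8 [IF deploy_prod THEN compile_c]. Adds compile_c.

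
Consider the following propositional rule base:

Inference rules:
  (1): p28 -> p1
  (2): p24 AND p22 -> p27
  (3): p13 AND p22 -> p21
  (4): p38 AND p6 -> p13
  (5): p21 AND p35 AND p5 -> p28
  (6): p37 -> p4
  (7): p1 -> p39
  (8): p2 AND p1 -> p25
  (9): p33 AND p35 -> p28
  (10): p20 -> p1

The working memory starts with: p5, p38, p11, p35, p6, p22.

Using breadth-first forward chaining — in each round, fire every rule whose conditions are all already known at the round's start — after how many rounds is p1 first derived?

4

[1] (4) [p38 AND p6 -> p13]. ⇒ new: p13.
[2] (3) [p13 AND p22 -> p21]. ⇒ new: p21.
[3] (5) [p21 AND p35 AND p5 -> p28]. ⇒ new: p28.
[4] (1) [p28 -> p1]. ⇒ new: p1.
p1 first appears in round 4.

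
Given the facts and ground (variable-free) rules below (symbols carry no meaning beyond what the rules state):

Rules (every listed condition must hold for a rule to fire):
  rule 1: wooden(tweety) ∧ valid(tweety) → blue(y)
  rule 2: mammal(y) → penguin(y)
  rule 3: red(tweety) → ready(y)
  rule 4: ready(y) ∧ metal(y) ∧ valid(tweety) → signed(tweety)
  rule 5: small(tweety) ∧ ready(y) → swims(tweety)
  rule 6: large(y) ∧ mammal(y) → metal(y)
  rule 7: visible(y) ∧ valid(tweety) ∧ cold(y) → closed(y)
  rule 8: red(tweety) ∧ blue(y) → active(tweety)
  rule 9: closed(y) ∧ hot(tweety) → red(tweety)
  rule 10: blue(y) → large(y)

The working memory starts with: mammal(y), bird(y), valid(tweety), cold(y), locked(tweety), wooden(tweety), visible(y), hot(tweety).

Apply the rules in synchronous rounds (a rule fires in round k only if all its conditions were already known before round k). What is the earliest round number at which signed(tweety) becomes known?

Round 1: rule 1 [wooden(tweety) ∧ valid(tweety) → blue(y)]; rule 2 [mammal(y) → penguin(y)]; rule 7 [visible(y) ∧ valid(tweety) ∧ cold(y) → closed(y)]. New: blue(y), penguin(y), closed(y).
Round 2: rule 9 [closed(y) ∧ hot(tweety) → red(tweety)]; rule 10 [blue(y) → large(y)]. New: red(tweety), large(y).
Round 3: rule 3 [red(tweety) → ready(y)]; rule 6 [large(y) ∧ mammal(y) → metal(y)]; rule 8 [red(tweety) ∧ blue(y) → active(tweety)]. New: ready(y), metal(y), active(tweety).
Round 4: rule 4 [ready(y) ∧ metal(y) ∧ valid(tweety) → signed(tweety)]. New: signed(tweety).
signed(tweety) first appears in round 4.

4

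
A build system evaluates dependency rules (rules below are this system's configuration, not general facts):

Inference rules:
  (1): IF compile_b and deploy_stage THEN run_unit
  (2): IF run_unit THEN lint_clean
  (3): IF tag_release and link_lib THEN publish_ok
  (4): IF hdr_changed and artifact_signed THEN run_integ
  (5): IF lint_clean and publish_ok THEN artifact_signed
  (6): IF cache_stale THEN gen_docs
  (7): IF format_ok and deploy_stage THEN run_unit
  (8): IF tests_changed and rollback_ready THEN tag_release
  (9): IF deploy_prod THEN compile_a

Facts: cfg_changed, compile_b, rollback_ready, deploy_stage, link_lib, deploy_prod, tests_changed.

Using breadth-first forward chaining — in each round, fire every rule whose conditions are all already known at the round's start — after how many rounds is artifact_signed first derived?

Round 1 — (1), (8), (9), derive run_unit, tag_release, compile_a.
Round 2 — (2), (3), derive lint_clean, publish_ok.
Round 3 — (5), derive artifact_signed.
artifact_signed first appears in round 3.

3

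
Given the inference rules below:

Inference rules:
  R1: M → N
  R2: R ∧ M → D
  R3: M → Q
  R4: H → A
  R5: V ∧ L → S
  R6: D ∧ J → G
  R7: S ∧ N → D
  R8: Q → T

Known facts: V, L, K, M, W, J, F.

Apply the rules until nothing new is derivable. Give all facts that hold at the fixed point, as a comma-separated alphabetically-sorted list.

[1] R1 [M → N]; R3 [M → Q]; R5 [V ∧ L → S]. ⇒ new: N, Q, S.
[2] R7 [S ∧ N → D]; R8 [Q → T]. ⇒ new: D, T.
[3] R6 [D ∧ J → G]. ⇒ new: G.

D, F, G, J, K, L, M, N, Q, S, T, V, W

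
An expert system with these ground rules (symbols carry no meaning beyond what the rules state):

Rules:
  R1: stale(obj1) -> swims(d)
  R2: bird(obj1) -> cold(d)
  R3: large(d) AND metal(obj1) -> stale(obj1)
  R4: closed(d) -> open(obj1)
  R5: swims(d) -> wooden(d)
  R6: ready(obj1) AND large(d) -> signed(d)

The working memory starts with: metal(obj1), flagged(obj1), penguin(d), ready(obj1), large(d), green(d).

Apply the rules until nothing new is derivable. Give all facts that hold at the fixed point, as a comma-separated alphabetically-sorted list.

flagged(obj1), green(d), large(d), metal(obj1), penguin(d), ready(obj1), signed(d), stale(obj1), swims(d), wooden(d)

[1] R3 [large(d) AND metal(obj1) -> stale(obj1)]; R6 [ready(obj1) AND large(d) -> signed(d)]. ⇒ new: stale(obj1), signed(d).
[2] R1 [stale(obj1) -> swims(d)]. ⇒ new: swims(d).
[3] R5 [swims(d) -> wooden(d)]. ⇒ new: wooden(d).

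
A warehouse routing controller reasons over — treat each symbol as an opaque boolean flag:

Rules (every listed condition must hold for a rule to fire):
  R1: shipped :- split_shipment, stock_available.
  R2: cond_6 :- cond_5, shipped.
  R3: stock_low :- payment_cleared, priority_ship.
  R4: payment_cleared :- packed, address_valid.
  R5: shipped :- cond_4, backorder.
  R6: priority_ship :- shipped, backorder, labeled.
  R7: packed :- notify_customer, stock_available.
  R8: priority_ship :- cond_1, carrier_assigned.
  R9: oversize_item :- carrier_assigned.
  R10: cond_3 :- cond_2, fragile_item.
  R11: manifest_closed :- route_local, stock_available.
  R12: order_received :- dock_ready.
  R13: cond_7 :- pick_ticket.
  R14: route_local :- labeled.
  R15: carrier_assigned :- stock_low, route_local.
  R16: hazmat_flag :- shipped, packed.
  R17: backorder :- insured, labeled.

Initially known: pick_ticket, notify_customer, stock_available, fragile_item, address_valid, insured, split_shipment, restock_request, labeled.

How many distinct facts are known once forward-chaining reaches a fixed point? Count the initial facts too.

21

[1] R1 [shipped :- split_shipment, stock_available.]; R7 [packed :- notify_customer, stock_available.]; R13 [cond_7 :- pick_ticket.]; R14 [route_local :- labeled.]; R17 [backorder :- insured, labeled.]. ⇒ new: shipped, packed, cond_7, route_local, backorder.
[2] R4 [payment_cleared :- packed, address_valid.]; R6 [priority_ship :- shipped, backorder, labeled.]; R11 [manifest_closed :- route_local, stock_available.]; R16 [hazmat_flag :- shipped, packed.]. ⇒ new: payment_cleared, priority_ship, manifest_closed, hazmat_flag.
[3] R3 [stock_low :- payment_cleared, priority_ship.]. ⇒ new: stock_low.
[4] R15 [carrier_assigned :- stock_low, route_local.]. ⇒ new: carrier_assigned.
[5] R9 [oversize_item :- carrier_assigned.]. ⇒ new: oversize_item.
Closure: {address_valid, backorder, carrier_assigned, cond_7, fragile_item, hazmat_flag, insured, labeled, manifest_closed, notify_customer, oversize_item, packed, payment_cleared, pick_ticket, priority_ship, restock_request, route_local, shipped, split_shipment, stock_available, stock_low} — 21 facts.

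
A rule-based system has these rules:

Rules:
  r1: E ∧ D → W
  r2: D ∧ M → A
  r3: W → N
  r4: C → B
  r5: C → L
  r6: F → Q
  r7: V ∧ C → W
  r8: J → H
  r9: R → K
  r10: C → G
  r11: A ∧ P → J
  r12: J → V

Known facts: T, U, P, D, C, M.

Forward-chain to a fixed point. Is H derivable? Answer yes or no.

yes

Round 1 — r2, r4, r5, r10, derive A, B, L, G.
Round 2 — r11, derive J.
Round 3 — r8, r12, derive H, V.
Round 4 — r7, derive W.
Round 5 — r3, derive N.
H appears in round 3, so it is derivable.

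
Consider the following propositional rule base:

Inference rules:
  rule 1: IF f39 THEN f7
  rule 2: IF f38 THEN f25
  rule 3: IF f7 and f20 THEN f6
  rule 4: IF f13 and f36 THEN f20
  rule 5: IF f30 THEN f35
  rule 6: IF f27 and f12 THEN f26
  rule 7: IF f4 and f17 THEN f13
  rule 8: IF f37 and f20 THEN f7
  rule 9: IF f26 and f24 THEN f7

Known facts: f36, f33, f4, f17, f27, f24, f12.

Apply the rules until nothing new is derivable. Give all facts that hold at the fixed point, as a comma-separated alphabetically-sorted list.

f12, f13, f17, f20, f24, f26, f27, f33, f36, f4, f6, f7

Round 1: rule 6 [IF f27 and f12 THEN f26]; rule 7 [IF f4 and f17 THEN f13]. Adds f26, f13.
Round 2: rule 4 [IF f13 and f36 THEN f20]; rule 9 [IF f26 and f24 THEN f7]. Adds f20, f7.
Round 3: rule 3 [IF f7 and f20 THEN f6]. Adds f6.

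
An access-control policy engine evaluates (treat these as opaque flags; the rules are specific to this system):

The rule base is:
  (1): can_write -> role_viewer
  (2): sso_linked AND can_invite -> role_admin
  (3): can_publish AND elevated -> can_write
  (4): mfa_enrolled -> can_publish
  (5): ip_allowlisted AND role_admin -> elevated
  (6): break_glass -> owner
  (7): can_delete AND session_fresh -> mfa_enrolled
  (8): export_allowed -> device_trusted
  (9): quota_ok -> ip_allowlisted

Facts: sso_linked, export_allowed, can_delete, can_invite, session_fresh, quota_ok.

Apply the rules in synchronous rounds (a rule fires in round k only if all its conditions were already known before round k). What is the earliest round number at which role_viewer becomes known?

4

Round 1: (2) [sso_linked AND can_invite -> role_admin]; (7) [can_delete AND session_fresh -> mfa_enrolled]; (8) [export_allowed -> device_trusted]; (9) [quota_ok -> ip_allowlisted]. Adds role_admin, mfa_enrolled, device_trusted, ip_allowlisted.
Round 2: (4) [mfa_enrolled -> can_publish]; (5) [ip_allowlisted AND role_admin -> elevated]. Adds can_publish, elevated.
Round 3: (3) [can_publish AND elevated -> can_write]. Adds can_write.
Round 4: (1) [can_write -> role_viewer]. Adds role_viewer.
role_viewer first appears in round 4.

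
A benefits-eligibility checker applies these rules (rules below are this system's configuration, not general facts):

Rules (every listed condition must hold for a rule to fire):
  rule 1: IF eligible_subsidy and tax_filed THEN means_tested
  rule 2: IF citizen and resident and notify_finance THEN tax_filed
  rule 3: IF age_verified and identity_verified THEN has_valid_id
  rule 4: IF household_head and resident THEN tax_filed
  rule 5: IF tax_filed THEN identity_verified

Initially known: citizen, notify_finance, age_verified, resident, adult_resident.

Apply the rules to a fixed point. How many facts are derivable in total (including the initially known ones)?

Round 1: rule 2 [IF citizen and resident and notify_finance THEN tax_filed]. Adds tax_filed.
Round 2: rule 5 [IF tax_filed THEN identity_verified]. Adds identity_verified.
Round 3: rule 3 [IF age_verified and identity_verified THEN has_valid_id]. Adds has_valid_id.
Closure: {adult_resident, age_verified, citizen, has_valid_id, identity_verified, notify_finance, resident, tax_filed} — 8 facts.

8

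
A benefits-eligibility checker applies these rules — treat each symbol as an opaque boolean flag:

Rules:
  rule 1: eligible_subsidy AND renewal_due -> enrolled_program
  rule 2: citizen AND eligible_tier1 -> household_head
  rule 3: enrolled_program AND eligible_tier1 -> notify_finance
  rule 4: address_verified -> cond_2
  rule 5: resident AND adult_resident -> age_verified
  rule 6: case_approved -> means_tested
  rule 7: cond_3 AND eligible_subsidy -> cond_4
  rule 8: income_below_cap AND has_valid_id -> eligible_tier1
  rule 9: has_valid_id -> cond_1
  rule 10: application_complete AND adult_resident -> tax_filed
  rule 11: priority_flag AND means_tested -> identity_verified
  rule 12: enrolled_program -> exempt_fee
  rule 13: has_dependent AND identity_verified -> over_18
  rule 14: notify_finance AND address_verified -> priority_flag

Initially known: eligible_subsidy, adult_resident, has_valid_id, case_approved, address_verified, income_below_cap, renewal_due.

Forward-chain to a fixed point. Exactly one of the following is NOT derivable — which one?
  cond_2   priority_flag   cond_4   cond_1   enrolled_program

cond_4

Round 1 — rule 1, rule 4, rule 6, rule 8, rule 9, derive enrolled_program, cond_2, means_tested, eligible_tier1, cond_1.
Round 2 — rule 3, rule 12, derive notify_finance, exempt_fee.
Round 3 — rule 14, derive priority_flag.
Round 4 — rule 11, derive identity_verified.
Derived: enrolled_program (round 1), priority_flag (round 3), cond_2 (round 1), cond_1 (round 1). cond_4 never appears in any round.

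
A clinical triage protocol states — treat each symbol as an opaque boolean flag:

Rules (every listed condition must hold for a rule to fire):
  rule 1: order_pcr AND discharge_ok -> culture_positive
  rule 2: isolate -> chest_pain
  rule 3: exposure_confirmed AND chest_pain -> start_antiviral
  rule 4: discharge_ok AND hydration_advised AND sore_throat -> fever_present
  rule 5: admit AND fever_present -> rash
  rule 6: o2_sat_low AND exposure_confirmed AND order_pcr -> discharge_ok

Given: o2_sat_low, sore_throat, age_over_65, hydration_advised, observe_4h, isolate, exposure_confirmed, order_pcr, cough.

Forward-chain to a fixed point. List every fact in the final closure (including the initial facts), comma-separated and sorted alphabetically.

Round 1: rule 2 [isolate -> chest_pain]; rule 6 [o2_sat_low AND exposure_confirmed AND order_pcr -> discharge_ok]. New: chest_pain, discharge_ok.
Round 2: rule 1 [order_pcr AND discharge_ok -> culture_positive]; rule 3 [exposure_confirmed AND chest_pain -> start_antiviral]; rule 4 [discharge_ok AND hydration_advised AND sore_throat -> fever_present]. New: culture_positive, start_antiviral, fever_present.

age_over_65, chest_pain, cough, culture_positive, discharge_ok, exposure_confirmed, fever_present, hydration_advised, isolate, o2_sat_low, observe_4h, order_pcr, sore_throat, start_antiviral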